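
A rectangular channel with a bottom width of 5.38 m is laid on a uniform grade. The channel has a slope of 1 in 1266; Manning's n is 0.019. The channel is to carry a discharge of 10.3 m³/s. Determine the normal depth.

y_n = 1.38 m

Manning's equation rearranged: A R^(2/3) = nQ / (1·√S) = 0.019 × 10.3 / (√0.0007899) = 6.963.
Try y = 1.08 m: A R^(2/3) = 4.884 — low.
Try y = 1.38 m: A R^(2/3) = 6.983 — close enough.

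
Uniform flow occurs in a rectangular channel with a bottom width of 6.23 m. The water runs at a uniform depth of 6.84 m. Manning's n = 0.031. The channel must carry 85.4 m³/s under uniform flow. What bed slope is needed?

S = 0.0014

Flow area A = b·y = 6.23 × 6.84 = 42.61 m². Wetted perimeter P = b + 2y = 6.23 + 2×6.84 = 19.91 m.
Hydraulic radius R = A/P = 42.61/19.91 = 2.14 m.
From Manning's equation, S = [nQ / (1 A R^(2/3))]² = [0.031 × 85.4 / (1 × 42.61 × 2.14^(2/3))]² = 0.0014.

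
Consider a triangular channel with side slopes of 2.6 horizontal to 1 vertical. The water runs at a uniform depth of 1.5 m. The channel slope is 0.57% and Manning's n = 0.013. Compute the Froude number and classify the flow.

supercritical

For a triangular section with side slope z = 2.6: A = zy² = 2.6×1.5² = 5.85 m²; P = 2y√(1+z²) = 2×1.5×2.786 = 8.357 m.
Hydraulic radius R = A/P = 5.85/8.357 = 0.7 m.
V = (1/n) R^(2/3) √S = (1/0.013) × 0.7^(2/3) × √0.0057 = 4.579 m/s. Hydraulic depth D_h = A/T = 5.85/7.8 = 0.75 m.
Froude number Fr = V/√(g·D_h) = 4.579/√(9.81×0.75) = 1.69, which is greater than 1, so the flow is supercritical.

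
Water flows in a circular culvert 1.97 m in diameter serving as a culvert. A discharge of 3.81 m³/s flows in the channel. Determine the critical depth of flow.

y_c = 0.936 m

At critical depth, Q² T / (g A³) = 1, i.e. A³/T = Q²/g = 3.81²/9.81 = 1.48.
Trying y = 1.11 m: A³/T = 2.836 — too large.
Trying y = 0.691 m: A³/T = 0.4612 — too small.
Trying y = 0.936 m: A³/T = 1.479 — ≈ 1.48.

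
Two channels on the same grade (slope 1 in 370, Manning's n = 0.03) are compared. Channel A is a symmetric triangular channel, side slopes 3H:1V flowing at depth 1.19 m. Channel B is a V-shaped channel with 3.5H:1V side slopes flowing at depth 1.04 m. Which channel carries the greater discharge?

channel A

Channel A: For a triangular section with side slope z = 3: A = zy² = 3×1.19² = 4.248 m²; P = 2y√(1+z²) = 2×1.19×3.162 = 7.526 m. Hydraulic radius R = A/P = 4.248/7.526 = 0.5645 m. Q_A = (1/0.03)·4.248·0.5645^(2/3)·√0.002703 = 5.028 m³/s.
Channel B: For a triangular section with side slope z = 3.5: A = zy² = 3.5×1.04² = 3.786 m²; P = 2y√(1+z²) = 2×1.04×3.64 = 7.571 m. Hydraulic radius R = A/P = 3.786/7.571 = 0.5 m. Q_B = (1/0.03)·3.786·0.5^(2/3)·√0.002703 = 4.133 m³/s.
Q_A = 5.028 m³/s vs Q_B = 4.133 m³/s, so channel A carries more.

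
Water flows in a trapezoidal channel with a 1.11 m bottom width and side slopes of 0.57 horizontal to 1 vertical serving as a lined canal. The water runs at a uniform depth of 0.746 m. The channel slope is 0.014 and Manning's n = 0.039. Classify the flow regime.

subcritical

With bottom width b = 1.11 m and side slope z = 0.57: A = (b + zy)y = (1.11 + 0.57×0.746)×0.746 = 1.145 m²; P = b + 2y√(1+z²) = 1.11 + 2×0.746×1.151 = 2.827 m.
Hydraulic radius R = A/P = 1.145/2.827 = 0.4051 m.
V = (1/n) R^(2/3) √S = (1/0.039) × 0.4051^(2/3) × √0.014 = 1.661 m/s. Hydraulic depth D_h = A/T = 1.145/1.96 = 0.5842 m.
Froude number Fr = V/√(g·D_h) = 1.661/√(9.81×0.5842) = 0.694, which is less than 1, so the flow is subcritical.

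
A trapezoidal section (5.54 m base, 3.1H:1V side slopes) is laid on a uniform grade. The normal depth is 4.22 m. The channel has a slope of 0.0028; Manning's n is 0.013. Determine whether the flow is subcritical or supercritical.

With bottom width b = 5.54 m and side slope z = 3.1: A = (b + zy)y = (5.54 + 3.1×4.22)×4.22 = 78.58 m²; P = b + 2y√(1+z²) = 5.54 + 2×4.22×3.257 = 33.03 m.
Hydraulic radius R = A/P = 78.58/33.03 = 2.379 m.
V = (1/n) R^(2/3) √S = (1/0.013) × 2.379^(2/3) × √0.0028 = 7.254 m/s. Hydraulic depth D_h = A/T = 78.58/31.7 = 2.479 m.
Froude number Fr = V/√(g·D_h) = 7.254/√(9.81×2.479) = 1.47, which is greater than 1, so the flow is supercritical.

supercritical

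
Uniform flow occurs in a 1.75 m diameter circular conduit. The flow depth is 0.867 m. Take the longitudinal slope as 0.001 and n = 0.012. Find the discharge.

For a circular section of diameter D = 1.75 m at depth y = 0.867 m, the central angle is θ = 2 arccos(1 − 2y/D) = 3.123 rad. Then A = (D²/8)(θ − sin θ) = 1.189 m² and P = Dθ/2 = 2.733 m.
Hydraulic radius R = A/P = 1.189/2.733 = 0.4349 m.
Manning's equation: Q = (1/n) A R^(2/3) S^(1/2) = (1/0.012) × 1.189 × 0.4349^(2/3) × 0.001^(1/2) = 1.8 m³/s.

Q = 1.8 m³/s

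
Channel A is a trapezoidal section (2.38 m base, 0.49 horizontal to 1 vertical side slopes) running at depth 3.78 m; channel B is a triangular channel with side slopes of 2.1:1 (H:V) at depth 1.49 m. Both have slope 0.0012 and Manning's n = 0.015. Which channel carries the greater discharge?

channel A

Channel A: With bottom width b = 2.38 m and side slope z = 0.49: A = (b + zy)y = (2.38 + 0.49×3.78)×3.78 = 16 m²; P = b + 2y√(1+z²) = 2.38 + 2×3.78×1.114 = 10.8 m. Hydraulic radius R = A/P = 16/10.8 = 1.481 m. Q_A = (1/0.015)·16·1.481^(2/3)·√0.0012 = 48.01 m³/s.
Channel B: For a triangular section with side slope z = 2.1: A = zy² = 2.1×1.49² = 4.662 m²; P = 2y√(1+z²) = 2×1.49×2.326 = 6.931 m. Hydraulic radius R = A/P = 4.662/6.931 = 0.6726 m. Q_B = (1/0.015)·4.662·0.6726^(2/3)·√0.0012 = 8.266 m³/s.
Q_A = 48.01 m³/s vs Q_B = 8.266 m³/s, so channel A carries more.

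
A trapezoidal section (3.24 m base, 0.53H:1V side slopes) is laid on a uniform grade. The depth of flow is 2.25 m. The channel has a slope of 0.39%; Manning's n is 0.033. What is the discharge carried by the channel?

Q = 21.3 m³/s

With bottom width b = 3.24 m and side slope z = 0.53: A = (b + zy)y = (3.24 + 0.53×2.25)×2.25 = 9.973 m²; P = b + 2y√(1+z²) = 3.24 + 2×2.25×1.132 = 8.333 m.
Hydraulic radius R = A/P = 9.973/8.333 = 1.197 m.
Manning's equation: Q = (1/n) A R^(2/3) S^(1/2) = (1/0.033) × 9.973 × 1.197^(2/3) × 0.0039^(1/2) = 21.3 m³/s.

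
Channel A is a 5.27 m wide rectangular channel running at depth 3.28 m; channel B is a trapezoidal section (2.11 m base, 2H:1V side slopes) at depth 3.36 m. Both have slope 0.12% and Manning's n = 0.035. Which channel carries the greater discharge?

channel B

Channel A: Flow area A = b·y = 5.27 × 3.28 = 17.29 m². Wetted perimeter P = b + 2y = 5.27 + 2×3.28 = 11.83 m. Hydraulic radius R = A/P = 17.29/11.83 = 1.461 m. Q_A = (1/0.035)·17.29·1.461^(2/3)·√0.0012 = 22.03 m³/s.
Channel B: With bottom width b = 2.11 m and side slope z = 2: A = (b + zy)y = (2.11 + 2×3.36)×3.36 = 29.67 m²; P = b + 2y√(1+z²) = 2.11 + 2×3.36×2.236 = 17.14 m. Hydraulic radius R = A/P = 29.67/17.14 = 1.731 m. Q_B = (1/0.035)·29.67·1.731^(2/3)·√0.0012 = 42.34 m³/s.
Q_A = 22.03 m³/s vs Q_B = 42.34 m³/s, so channel B carries more.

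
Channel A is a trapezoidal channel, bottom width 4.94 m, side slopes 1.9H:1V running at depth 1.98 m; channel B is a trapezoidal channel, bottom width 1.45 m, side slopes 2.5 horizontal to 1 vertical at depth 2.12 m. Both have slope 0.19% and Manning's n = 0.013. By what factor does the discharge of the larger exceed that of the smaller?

Channel A: With bottom width b = 4.94 m and side slope z = 1.9: A = (b + zy)y = (4.94 + 1.9×1.98)×1.98 = 17.23 m²; P = b + 2y√(1+z²) = 4.94 + 2×1.98×2.147 = 13.44 m. Hydraulic radius R = A/P = 17.23/13.44 = 1.282 m. Q_A = (1/0.013)·17.23·1.282^(2/3)·√0.0019 = 68.17 m³/s.
Channel B: With bottom width b = 1.45 m and side slope z = 2.5: A = (b + zy)y = (1.45 + 2.5×2.12)×2.12 = 14.31 m²; P = b + 2y√(1+z²) = 1.45 + 2×2.12×2.693 = 12.87 m. Hydraulic radius R = A/P = 14.31/12.87 = 1.112 m. Q_B = (1/0.013)·14.31·1.112^(2/3)·√0.0019 = 51.51 m³/s.
The larger discharge is 68.17 m³/s and the smaller is 51.51 m³/s; the ratio is 1.32.

1.32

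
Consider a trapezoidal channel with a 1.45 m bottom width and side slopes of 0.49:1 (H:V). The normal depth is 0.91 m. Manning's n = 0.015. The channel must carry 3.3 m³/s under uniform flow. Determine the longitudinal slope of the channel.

With bottom width b = 1.45 m and side slope z = 0.49: A = (b + zy)y = (1.45 + 0.49×0.91)×0.91 = 1.725 m²; P = b + 2y√(1+z²) = 1.45 + 2×0.91×1.114 = 3.477 m.
Hydraulic radius R = A/P = 1.725/3.477 = 0.4962 m.
From Manning's equation, S = [nQ / (1 A R^(2/3))]² = [0.015 × 3.3 / (1 × 1.725 × 0.4962^(2/3))]² = 0.0021.

S = 0.0021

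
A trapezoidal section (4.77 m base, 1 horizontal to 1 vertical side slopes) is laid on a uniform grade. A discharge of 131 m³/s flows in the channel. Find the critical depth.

y_c = 3.35 m

At critical depth, Q² T / (g A³) = 1, i.e. A³/T = Q²/g = 131²/9.81 = 1749.
Trying y = 3.64 m: A³/T = 2381 — too large.
Trying y = 3.35 m: A³/T = 1755 — matches.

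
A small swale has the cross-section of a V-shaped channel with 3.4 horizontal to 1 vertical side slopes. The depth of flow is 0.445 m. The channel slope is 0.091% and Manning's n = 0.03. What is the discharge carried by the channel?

For a triangular section with side slope z = 3.4: A = zy² = 3.4×0.445² = 0.6733 m²; P = 2y√(1+z²) = 2×0.445×3.544 = 3.154 m.
Hydraulic radius R = A/P = 0.6733/3.154 = 0.2135 m.
Manning's equation: Q = (1/n) A R^(2/3) S^(1/2) = (1/0.03) × 0.6733 × 0.2135^(2/3) × 0.00091^(1/2) = 0.242 m³/s.

Q = 0.242 m³/s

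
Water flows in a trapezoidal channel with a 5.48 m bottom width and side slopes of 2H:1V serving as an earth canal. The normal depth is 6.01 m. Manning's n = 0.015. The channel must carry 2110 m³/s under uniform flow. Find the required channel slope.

With bottom width b = 5.48 m and side slope z = 2: A = (b + zy)y = (5.48 + 2×6.01)×6.01 = 105.2 m²; P = b + 2y√(1+z²) = 5.48 + 2×6.01×2.236 = 32.36 m.
Hydraulic radius R = A/P = 105.2/32.36 = 3.25 m.
From Manning's equation, S = [nQ / (1 A R^(2/3))]² = [0.015 × 2110 / (1 × 105.2 × 3.25^(2/3))]² = 0.0188.

S = 0.0188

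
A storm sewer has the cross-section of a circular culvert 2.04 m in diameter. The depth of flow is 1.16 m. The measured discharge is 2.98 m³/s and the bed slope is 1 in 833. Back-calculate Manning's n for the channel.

n = 0.015

For a circular section of diameter D = 2.04 m at depth y = 1.16 m, the central angle is θ = 2 arccos(1 − 2y/D) = 3.417 rad. Then A = (D²/8)(θ − sin θ) = 1.919 m² and P = Dθ/2 = 3.485 m.
Hydraulic radius R = A/P = 1.919/3.485 = 0.5506 m.
Rearranging Manning's equation: n = (1/Q) A R^(2/3) S^(1/2) = (1/2.98) × 1.919 × 0.5506^(2/3) × √0.0012 = 0.015.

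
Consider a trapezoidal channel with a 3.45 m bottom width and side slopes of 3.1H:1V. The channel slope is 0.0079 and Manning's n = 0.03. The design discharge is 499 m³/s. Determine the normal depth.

Manning's equation rearranged: A R^(2/3) = nQ / (1·√S) = 0.03 × 499 / (√0.0079) = 168.4.
Trying y = 3.9 m: A R^(2/3) = 99.39 — low.
Trying y = 5.84 m: A R^(2/3) = 263.8 — high.
Trying y = 4.86 m: A R^(2/3) = 168.5 — ≈ 168.4.

y_n = 4.86 m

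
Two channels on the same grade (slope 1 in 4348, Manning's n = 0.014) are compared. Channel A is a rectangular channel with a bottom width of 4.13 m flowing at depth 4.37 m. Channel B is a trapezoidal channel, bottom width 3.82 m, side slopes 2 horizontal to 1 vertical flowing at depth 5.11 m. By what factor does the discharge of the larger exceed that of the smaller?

Channel A: Flow area A = b·y = 4.13 × 4.37 = 18.05 m². Wetted perimeter P = b + 2y = 4.13 + 2×4.37 = 12.87 m. Hydraulic radius R = A/P = 18.05/12.87 = 1.402 m. Q_A = (1/0.014)·18.05·1.402^(2/3)·√0.00023 = 24.49 m³/s.
Channel B: With bottom width b = 3.82 m and side slope z = 2: A = (b + zy)y = (3.82 + 2×5.11)×5.11 = 71.74 m²; P = b + 2y√(1+z²) = 3.82 + 2×5.11×2.236 = 26.67 m. Hydraulic radius R = A/P = 71.74/26.67 = 2.69 m. Q_B = (1/0.014)·71.74·2.69^(2/3)·√0.00023 = 150.3 m³/s.
The larger discharge is 150.3 m³/s and the smaller is 24.49 m³/s; the ratio is 6.14.

6.14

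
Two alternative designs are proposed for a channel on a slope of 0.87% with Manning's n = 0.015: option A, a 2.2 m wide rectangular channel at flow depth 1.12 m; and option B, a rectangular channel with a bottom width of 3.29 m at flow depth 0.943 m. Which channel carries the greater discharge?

channel B

Channel A: Flow area A = b·y = 2.2 × 1.12 = 2.464 m². Wetted perimeter P = b + 2y = 2.2 + 2×1.12 = 4.44 m. Hydraulic radius R = A/P = 2.464/4.44 = 0.555 m. Q_A = (1/0.015)·2.464·0.555^(2/3)·√0.0087 = 10.35 m³/s.
Channel B: Flow area A = b·y = 3.29 × 0.943 = 3.102 m². Wetted perimeter P = b + 2y = 3.29 + 2×0.943 = 5.176 m. Hydraulic radius R = A/P = 3.102/5.176 = 0.5994 m. Q_B = (1/0.015)·3.102·0.5994^(2/3)·√0.0087 = 13.71 m³/s.
Q_A = 10.35 m³/s vs Q_B = 13.71 m³/s, so channel B carries more.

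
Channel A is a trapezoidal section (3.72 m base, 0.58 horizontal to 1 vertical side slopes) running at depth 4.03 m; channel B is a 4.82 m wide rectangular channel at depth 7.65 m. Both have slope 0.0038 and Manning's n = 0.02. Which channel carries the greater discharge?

Channel A: With bottom width b = 3.72 m and side slope z = 0.58: A = (b + zy)y = (3.72 + 0.58×4.03)×4.03 = 24.41 m²; P = b + 2y√(1+z²) = 3.72 + 2×4.03×1.156 = 13.04 m. Hydraulic radius R = A/P = 24.41/13.04 = 1.872 m. Q_A = (1/0.02)·24.41·1.872^(2/3)·√0.0038 = 114.3 m³/s.
Channel B: Flow area A = b·y = 4.82 × 7.65 = 36.87 m². Wetted perimeter P = b + 2y = 4.82 + 2×7.65 = 20.12 m. Hydraulic radius R = A/P = 36.87/20.12 = 1.833 m. Q_B = (1/0.02)·36.87·1.833^(2/3)·√0.0038 = 170.2 m³/s.
Q_A = 114.3 m³/s vs Q_B = 170.2 m³/s, so channel B carries more.

channel B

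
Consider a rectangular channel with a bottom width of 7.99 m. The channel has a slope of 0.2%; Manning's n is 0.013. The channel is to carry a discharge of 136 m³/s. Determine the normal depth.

Manning's equation rearranged: A R^(2/3) = nQ / (1·√S) = 0.013 × 136 / (√0.002) = 39.53.
Try y = 2.93 m: A R^(2/3) = 33.22 — too small.
Try y = 3.33 m: A R^(2/3) = 39.61 — matches.

y_n = 3.33 m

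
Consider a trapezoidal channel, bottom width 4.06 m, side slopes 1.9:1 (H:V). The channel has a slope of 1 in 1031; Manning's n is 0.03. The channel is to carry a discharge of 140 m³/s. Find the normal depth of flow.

Manning's equation rearranged: A R^(2/3) = nQ / (1·√S) = 0.03 × 140 / (√0.0009699) = 134.9.
Try y = 5.91 m: A R^(2/3) = 190.8 — over.
Try y = 3.9 m: A R^(2/3) = 74.51 — short.
Try y = 5.08 m: A R^(2/3) = 134.8 — close enough.

y_n = 5.08 m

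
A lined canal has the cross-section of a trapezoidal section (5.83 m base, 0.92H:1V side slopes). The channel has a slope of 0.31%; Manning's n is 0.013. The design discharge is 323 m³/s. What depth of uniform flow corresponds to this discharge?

y_n = 4.3 m

Manning's equation rearranged: A R^(2/3) = nQ / (1·√S) = 0.013 × 323 / (√0.0031) = 75.42.
Try y = 5.36 m: A R^(2/3) = 115.3 — too large.
Try y = 3.43 m: A R^(2/3) = 49.48 — too small.
Try y = 4.3 m: A R^(2/3) = 75.48 — close enough.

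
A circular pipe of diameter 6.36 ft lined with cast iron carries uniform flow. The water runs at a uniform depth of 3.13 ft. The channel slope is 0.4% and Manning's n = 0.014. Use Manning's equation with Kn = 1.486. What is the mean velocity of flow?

V = 9.08 ft/s

For a circular section of diameter D = 6.36 ft at depth y = 3.13 ft, the central angle is θ = 2 arccos(1 − 2y/D) = 3.11 rad. Then A = (D²/8)(θ − sin θ) = 15.57 ft² and P = Dθ/2 = 9.89 ft.
Hydraulic radius R = A/P = 15.57/9.89 = 1.574 ft.
From Manning's equation, V = (1.486/n) R^(2/3) S^(1/2) = (1.486/0.014) × 1.574^(2/3) × 0.004^(1/2) = 9.08 ft/s.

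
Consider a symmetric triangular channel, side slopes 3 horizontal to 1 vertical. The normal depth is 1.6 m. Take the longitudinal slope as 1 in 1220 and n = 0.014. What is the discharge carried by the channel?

For a triangular section with side slope z = 3: A = zy² = 3×1.6² = 7.68 m²; P = 2y√(1+z²) = 2×1.6×3.162 = 10.12 m.
Hydraulic radius R = A/P = 7.68/10.12 = 0.7589 m.
Manning's equation: Q = (1/n) A R^(2/3) S^(1/2) = (1/0.014) × 7.68 × 0.7589^(2/3) × 0.0008197^(1/2) = 13.1 m³/s.

Q = 13.1 m³/s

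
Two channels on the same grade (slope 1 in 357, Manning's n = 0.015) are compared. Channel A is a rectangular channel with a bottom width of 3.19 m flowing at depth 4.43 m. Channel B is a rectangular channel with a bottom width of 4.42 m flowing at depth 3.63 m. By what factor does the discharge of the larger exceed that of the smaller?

1.26

Channel A: Flow area A = b·y = 3.19 × 4.43 = 14.13 m². Wetted perimeter P = b + 2y = 3.19 + 2×4.43 = 12.05 m. Hydraulic radius R = A/P = 14.13/12.05 = 1.173 m. Q_A = (1/0.015)·14.13·1.173^(2/3)·√0.002801 = 55.45 m³/s.
Channel B: Flow area A = b·y = 4.42 × 3.63 = 16.04 m². Wetted perimeter P = b + 2y = 4.42 + 2×3.63 = 11.68 m. Hydraulic radius R = A/P = 16.04/11.68 = 1.374 m. Q_B = (1/0.015)·16.04·1.374^(2/3)·√0.002801 = 69.96 m³/s.
The larger discharge is 69.96 m³/s and the smaller is 55.45 m³/s; the ratio is 1.26.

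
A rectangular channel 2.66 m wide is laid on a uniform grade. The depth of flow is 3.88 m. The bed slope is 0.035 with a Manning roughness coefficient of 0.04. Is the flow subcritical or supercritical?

Flow area A = b·y = 2.66 × 3.88 = 10.32 m². Wetted perimeter P = b + 2y = 2.66 + 2×3.88 = 10.42 m.
Hydraulic radius R = A/P = 10.32/10.42 = 0.9905 m.
V = (1/n) R^(2/3) √S = (1/0.04) × 0.9905^(2/3) × √0.035 = 4.647 m/s. Hydraulic depth D_h = A/T = 10.32/2.66 = 3.88 m.
Froude number Fr = V/√(g·D_h) = 4.647/√(9.81×3.88) = 0.753, which is less than 1, so the flow is subcritical.

subcritical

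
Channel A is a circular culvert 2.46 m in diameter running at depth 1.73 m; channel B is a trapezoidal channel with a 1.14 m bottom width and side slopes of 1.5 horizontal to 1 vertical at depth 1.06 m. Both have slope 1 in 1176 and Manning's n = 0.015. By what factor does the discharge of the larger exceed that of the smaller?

1.43

Channel A: For a circular section of diameter D = 2.46 m at depth y = 1.73 m, the central angle is θ = 2 arccos(1 − 2y/D) = 3.979 rad. Then A = (D²/8)(θ − sin θ) = 3.572 m² and P = Dθ/2 = 4.894 m. Hydraulic radius R = A/P = 3.572/4.894 = 0.7298 m. Q_A = (1/0.015)·3.572·0.7298^(2/3)·√0.0008503 = 5.628 m³/s.
Channel B: With bottom width b = 1.14 m and side slope z = 1.5: A = (b + zy)y = (1.14 + 1.5×1.06)×1.06 = 2.894 m²; P = b + 2y√(1+z²) = 1.14 + 2×1.06×1.803 = 4.962 m. Hydraulic radius R = A/P = 2.894/4.962 = 0.5832 m. Q_B = (1/0.015)·2.894·0.5832^(2/3)·√0.0008503 = 3.927 m³/s.
The larger discharge is 5.628 m³/s and the smaller is 3.927 m³/s; the ratio is 1.43.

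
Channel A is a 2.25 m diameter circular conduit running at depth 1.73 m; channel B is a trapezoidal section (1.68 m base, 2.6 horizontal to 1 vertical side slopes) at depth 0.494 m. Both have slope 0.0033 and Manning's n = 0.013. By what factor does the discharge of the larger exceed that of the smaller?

3.63

Channel A: For a circular section of diameter D = 2.25 m at depth y = 1.73 m, the central angle is θ = 2 arccos(1 − 2y/D) = 4.277 rad. Then A = (D²/8)(θ − sin θ) = 3.28 m² and P = Dθ/2 = 4.812 m. Hydraulic radius R = A/P = 3.28/4.812 = 0.6818 m. Q_A = (1/0.013)·3.28·0.6818^(2/3)·√0.0033 = 11.23 m³/s.
Channel B: With bottom width b = 1.68 m and side slope z = 2.6: A = (b + zy)y = (1.68 + 2.6×0.494)×0.494 = 1.464 m²; P = b + 2y√(1+z²) = 1.68 + 2×0.494×2.786 = 4.432 m. Hydraulic radius R = A/P = 1.464/4.432 = 0.3304 m. Q_B = (1/0.013)·1.464·0.3304^(2/3)·√0.0033 = 3.093 m³/s.
The larger discharge is 11.23 m³/s and the smaller is 3.093 m³/s; the ratio is 3.63.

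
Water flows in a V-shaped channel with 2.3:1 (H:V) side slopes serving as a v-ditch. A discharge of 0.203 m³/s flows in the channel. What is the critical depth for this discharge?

At critical depth, Q² T / (g A³) = 1, i.e. A³/T = Q²/g = 0.203²/9.81 = 0.004201.
Try y = 0.31 m: A³/T = 0.007572 — too large.
Try y = 0.22 m: A³/T = 0.001363 — too small.
Try y = 0.276 m: A³/T = 0.004236 — ≈ 0.004201.

y_c = 0.276 m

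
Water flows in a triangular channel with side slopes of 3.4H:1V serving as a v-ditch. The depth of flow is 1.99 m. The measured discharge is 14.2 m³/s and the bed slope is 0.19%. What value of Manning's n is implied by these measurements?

For a triangular section with side slope z = 3.4: A = zy² = 3.4×1.99² = 13.46 m²; P = 2y√(1+z²) = 2×1.99×3.544 = 14.11 m.
Hydraulic radius R = A/P = 13.46/14.11 = 0.9546 m.
Rearranging Manning's equation: n = (1/Q) A R^(2/3) S^(1/2) = (1/14.2) × 13.46 × 0.9546^(2/3) × √0.0019 = 0.0401.

n = 0.0401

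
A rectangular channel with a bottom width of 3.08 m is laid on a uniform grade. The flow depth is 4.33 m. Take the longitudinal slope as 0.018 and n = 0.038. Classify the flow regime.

subcritical

Flow area A = b·y = 3.08 × 4.33 = 13.34 m². Wetted perimeter P = b + 2y = 3.08 + 2×4.33 = 11.74 m.
Hydraulic radius R = A/P = 13.34/11.74 = 1.136 m.
V = (1/n) R^(2/3) √S = (1/0.038) × 1.136^(2/3) × √0.018 = 3.844 m/s. Hydraulic depth D_h = A/T = 13.34/3.08 = 4.33 m.
Froude number Fr = V/√(g·D_h) = 3.844/√(9.81×4.33) = 0.59, which is less than 1, so the flow is subcritical.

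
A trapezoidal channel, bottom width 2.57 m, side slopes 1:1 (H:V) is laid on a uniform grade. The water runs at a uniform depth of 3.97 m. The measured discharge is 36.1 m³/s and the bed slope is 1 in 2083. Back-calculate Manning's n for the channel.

n = 0.024

With bottom width b = 2.57 m and side slope z = 1: A = (b + zy)y = (2.57 + 1×3.97)×3.97 = 25.96 m²; P = b + 2y√(1+z²) = 2.57 + 2×3.97×1.414 = 13.8 m.
Hydraulic radius R = A/P = 25.96/13.8 = 1.882 m.
Rearranging Manning's equation: n = (1/Q) A R^(2/3) S^(1/2) = (1/36.1) × 25.96 × 1.882^(2/3) × √0.0004801 = 0.024.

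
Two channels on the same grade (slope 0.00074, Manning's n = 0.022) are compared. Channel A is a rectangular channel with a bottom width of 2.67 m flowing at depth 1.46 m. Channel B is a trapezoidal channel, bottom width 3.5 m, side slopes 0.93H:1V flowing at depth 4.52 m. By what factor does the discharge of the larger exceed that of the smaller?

19.2

Channel A: Flow area A = b·y = 2.67 × 1.46 = 3.898 m². Wetted perimeter P = b + 2y = 2.67 + 2×1.46 = 5.59 m. Hydraulic radius R = A/P = 3.898/5.59 = 0.6974 m. Q_A = (1/0.022)·3.898·0.6974^(2/3)·√0.00074 = 3.79 m³/s.
Channel B: With bottom width b = 3.5 m and side slope z = 0.93: A = (b + zy)y = (3.5 + 0.93×4.52)×4.52 = 34.82 m²; P = b + 2y√(1+z²) = 3.5 + 2×4.52×1.366 = 15.85 m. Hydraulic radius R = A/P = 34.82/15.85 = 2.198 m. Q_B = (1/0.022)·34.82·2.198^(2/3)·√0.00074 = 72.78 m³/s.
The larger discharge is 72.78 m³/s and the smaller is 3.79 m³/s; the ratio is 19.2.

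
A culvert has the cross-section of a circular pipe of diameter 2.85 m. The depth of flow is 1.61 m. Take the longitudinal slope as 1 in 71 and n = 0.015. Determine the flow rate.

For a circular section of diameter D = 2.85 m at depth y = 1.61 m, the central angle is θ = 2 arccos(1 − 2y/D) = 3.402 rad. Then A = (D²/8)(θ − sin θ) = 3.715 m² and P = Dθ/2 = 4.848 m.
Hydraulic radius R = A/P = 3.715/4.848 = 0.7664 m.
Manning's equation: Q = (1/n) A R^(2/3) S^(1/2) = (1/0.015) × 3.715 × 0.7664^(2/3) × 0.01408^(1/2) = 24.6 m³/s.

Q = 24.6 m³/s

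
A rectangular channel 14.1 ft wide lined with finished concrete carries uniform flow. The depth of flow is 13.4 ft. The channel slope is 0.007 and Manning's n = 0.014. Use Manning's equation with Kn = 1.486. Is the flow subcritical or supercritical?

supercritical

Flow area A = b·y = 14.1 × 13.4 = 188.9 ft². Wetted perimeter P = b + 2y = 14.1 + 2×13.4 = 40.9 ft.
Hydraulic radius R = A/P = 188.9/40.9 = 4.62 ft.
V = (1.486/n) R^(2/3) √S = (1.486/0.014) × 4.62^(2/3) × √0.007 = 24.63 ft/s. Hydraulic depth D_h = A/T = 188.9/14.1 = 13.4 ft.
Froude number Fr = V/√(g·D_h) = 24.63/√(32.2×13.4) = 1.19, which is greater than 1, so the flow is supercritical.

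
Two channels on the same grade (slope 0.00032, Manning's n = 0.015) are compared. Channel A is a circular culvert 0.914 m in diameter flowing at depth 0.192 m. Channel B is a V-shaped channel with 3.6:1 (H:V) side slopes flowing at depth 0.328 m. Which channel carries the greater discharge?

Channel A: For a circular section of diameter D = 0.914 m at depth y = 0.192 m, the central angle is θ = 2 arccos(1 − 2y/D) = 1.904 rad. Then A = (D²/8)(θ − sin θ) = 0.1002 m² and P = Dθ/2 = 0.8703 m. Hydraulic radius R = A/P = 0.1002/0.8703 = 0.1151 m. Q_A = (1/0.015)·0.1002·0.1151^(2/3)·√0.00032 = 0.02828 m³/s.
Channel B: For a triangular section with side slope z = 3.6: A = zy² = 3.6×0.328² = 0.3873 m²; P = 2y√(1+z²) = 2×0.328×3.736 = 2.451 m. Hydraulic radius R = A/P = 0.3873/2.451 = 0.158 m. Q_B = (1/0.015)·0.3873·0.158^(2/3)·√0.00032 = 0.135 m³/s.
Q_A = 0.02828 m³/s vs Q_B = 0.135 m³/s, so channel B carries more.

channel B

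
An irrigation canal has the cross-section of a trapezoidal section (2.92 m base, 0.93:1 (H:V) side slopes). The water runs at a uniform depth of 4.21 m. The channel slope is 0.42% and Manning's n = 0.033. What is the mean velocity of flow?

With bottom width b = 2.92 m and side slope z = 0.93: A = (b + zy)y = (2.92 + 0.93×4.21)×4.21 = 28.78 m²; P = b + 2y√(1+z²) = 2.92 + 2×4.21×1.366 = 14.42 m.
Hydraulic radius R = A/P = 28.78/14.42 = 1.996 m.
From Manning's equation, V = (1/n) R^(2/3) S^(1/2) = (1/0.033) × 1.996^(2/3) × 0.0042^(1/2) = 3.11 m/s.

V = 3.11 m/s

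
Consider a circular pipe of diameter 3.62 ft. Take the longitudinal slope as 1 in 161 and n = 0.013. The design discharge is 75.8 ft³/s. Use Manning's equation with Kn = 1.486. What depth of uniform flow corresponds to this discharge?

y_n = 2.62 ft

Manning's equation rearranged: A R^(2/3) = nQ / (1.486·√S) = 0.013 × 75.8 / (1.486 × √0.006211) = 8.414.
Try y = 2.18 ft: A R^(2/3) = 6.506 — too small.
Try y = 2.91 ft: A R^(2/3) = 9.457 — too large.
Try y = 2.62 ft: A R^(2/3) = 8.413 — close enough.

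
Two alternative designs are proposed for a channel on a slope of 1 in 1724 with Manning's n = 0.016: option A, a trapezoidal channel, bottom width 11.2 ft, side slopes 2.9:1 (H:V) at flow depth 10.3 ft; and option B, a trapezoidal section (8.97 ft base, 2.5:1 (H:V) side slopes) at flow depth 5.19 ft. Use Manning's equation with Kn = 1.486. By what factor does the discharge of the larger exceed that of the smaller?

Channel A: With bottom width b = 11.2 ft and side slope z = 2.9: A = (b + zy)y = (11.2 + 2.9×10.3)×10.3 = 423 ft²; P = b + 2y√(1+z²) = 11.2 + 2×10.3×3.068 = 74.39 ft. Hydraulic radius R = A/P = 423/74.39 = 5.686 ft. Q_A = (1.486/0.016)·423·5.686^(2/3)·√0.00058 = 3015 ft³/s.
Channel B: With bottom width b = 8.97 ft and side slope z = 2.5: A = (b + zy)y = (8.97 + 2.5×5.19)×5.19 = 113.9 ft²; P = b + 2y√(1+z²) = 8.97 + 2×5.19×2.693 = 36.92 ft. Hydraulic radius R = A/P = 113.9/36.92 = 3.085 ft. Q_B = (1.486/0.016)·113.9·3.085^(2/3)·√0.00058 = 539.9 ft³/s.
The larger discharge is 3015 ft³/s and the smaller is 539.9 ft³/s; the ratio is 5.58.

5.58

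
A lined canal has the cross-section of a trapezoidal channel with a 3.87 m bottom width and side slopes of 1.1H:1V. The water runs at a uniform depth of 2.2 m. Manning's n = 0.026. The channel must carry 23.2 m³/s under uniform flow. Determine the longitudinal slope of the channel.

With bottom width b = 3.87 m and side slope z = 1.1: A = (b + zy)y = (3.87 + 1.1×2.2)×2.2 = 13.84 m²; P = b + 2y√(1+z²) = 3.87 + 2×2.2×1.487 = 10.41 m.
Hydraulic radius R = A/P = 13.84/10.41 = 1.329 m.
From Manning's equation, S = [nQ / (1 A R^(2/3))]² = [0.026 × 23.2 / (1 × 13.84 × 1.329^(2/3))]² = 0.0013.

S = 0.0013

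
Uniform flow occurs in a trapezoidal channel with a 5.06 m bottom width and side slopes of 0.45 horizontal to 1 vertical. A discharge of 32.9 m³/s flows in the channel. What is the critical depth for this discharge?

At critical depth, Q² T / (g A³) = 1, i.e. A³/T = Q²/g = 32.9²/9.81 = 110.3.
At y = 1.7 m: A³/T = 147.3 — high.
At y = 1.1 m: A³/T = 37.71 — low.
At y = 1.55 m: A³/T = 110.1 — matches.

y_c = 1.55 m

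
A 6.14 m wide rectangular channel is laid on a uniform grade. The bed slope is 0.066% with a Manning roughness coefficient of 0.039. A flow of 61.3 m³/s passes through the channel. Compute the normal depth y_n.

y_n = 8.77 m

Manning's equation rearranged: A R^(2/3) = nQ / (1·√S) = 0.039 × 61.3 / (√0.00066) = 93.06.
Trying y = 5.99 m: A R^(2/3) = 58.96 — short.
Trying y = 8.77 m: A R^(2/3) = 93.12 — close enough.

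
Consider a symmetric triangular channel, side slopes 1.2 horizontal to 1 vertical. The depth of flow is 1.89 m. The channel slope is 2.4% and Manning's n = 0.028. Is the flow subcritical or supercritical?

supercritical

For a triangular section with side slope z = 1.2: A = zy² = 1.2×1.89² = 4.287 m²; P = 2y√(1+z²) = 2×1.89×1.562 = 5.905 m.
Hydraulic radius R = A/P = 4.287/5.905 = 0.726 m.
V = (1/n) R^(2/3) √S = (1/0.028) × 0.726^(2/3) × √0.024 = 4.469 m/s. Hydraulic depth D_h = A/T = 4.287/4.536 = 0.945 m.
Froude number Fr = V/√(g·D_h) = 4.469/√(9.81×0.945) = 1.47, which is greater than 1, so the flow is supercritical.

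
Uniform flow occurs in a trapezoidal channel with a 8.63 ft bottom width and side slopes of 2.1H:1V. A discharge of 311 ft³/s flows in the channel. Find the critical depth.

y_c = 2.73 ft

At critical depth, Q² T / (g A³) = 1, i.e. A³/T = Q²/g = 311²/32.2 = 3004.
Try y = 1.91 ft: A³/T = 845.2 — short.
Try y = 3.4 ft: A³/T = 6728 — over.
Try y = 2.73 ft: A³/T = 3000 — ≈ 3004.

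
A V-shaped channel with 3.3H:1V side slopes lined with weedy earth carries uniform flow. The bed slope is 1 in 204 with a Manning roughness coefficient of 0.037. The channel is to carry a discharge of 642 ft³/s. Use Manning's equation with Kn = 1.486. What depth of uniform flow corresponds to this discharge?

Manning's equation rearranged: A R^(2/3) = nQ / (1.486·√S) = 0.037 × 642 / (1.486 × √0.004902) = 228.3.
Trying y = 4.52 ft: A R^(2/3) = 112.8 — too small.
Trying y = 5.89 ft: A R^(2/3) = 228.4 — matches.

y_n = 5.89 ft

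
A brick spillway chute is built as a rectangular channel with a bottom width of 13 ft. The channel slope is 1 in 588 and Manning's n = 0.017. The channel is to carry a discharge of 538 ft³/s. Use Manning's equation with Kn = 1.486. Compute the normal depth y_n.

Manning's equation rearranged: A R^(2/3) = nQ / (1.486·√S) = 0.017 × 538 / (1.486 × √0.001701) = 149.2.
Trying y = 6.53 ft: A R^(2/3) = 186.5 — over.
Trying y = 5.53 ft: A R^(2/3) = 149.1 — close enough.

y_n = 5.53 ft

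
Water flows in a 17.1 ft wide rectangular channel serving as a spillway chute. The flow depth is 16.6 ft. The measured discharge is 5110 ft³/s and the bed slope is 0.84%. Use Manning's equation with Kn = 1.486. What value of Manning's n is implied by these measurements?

n = 0.024

Flow area A = b·y = 17.1 × 16.6 = 283.9 ft². Wetted perimeter P = b + 2y = 17.1 + 2×16.6 = 50.3 ft.
Hydraulic radius R = A/P = 283.9/50.3 = 5.643 ft.
Rearranging Manning's equation: n = (1.486/Q) A R^(2/3) S^(1/2) = (1.486/5110) × 283.9 × 5.643^(2/3) × √0.0084 = 0.024.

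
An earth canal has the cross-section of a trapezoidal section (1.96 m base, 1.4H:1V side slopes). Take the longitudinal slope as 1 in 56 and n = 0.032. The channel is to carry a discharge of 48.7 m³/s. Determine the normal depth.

y_n = 2.15 m

Manning's equation rearranged: A R^(2/3) = nQ / (1·√S) = 0.032 × 48.7 / (√0.01786) = 11.66.
At y = 2.74 m: A R^(2/3) = 19.82 — high.
At y = 2.15 m: A R^(2/3) = 11.67 — matches.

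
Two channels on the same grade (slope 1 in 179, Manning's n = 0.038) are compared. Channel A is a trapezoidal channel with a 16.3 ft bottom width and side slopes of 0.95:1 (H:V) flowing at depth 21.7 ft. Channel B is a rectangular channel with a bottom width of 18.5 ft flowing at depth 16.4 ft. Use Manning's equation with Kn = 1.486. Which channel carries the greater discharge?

channel A

Channel A: With bottom width b = 16.3 ft and side slope z = 0.95: A = (b + zy)y = (16.3 + 0.95×21.7)×21.7 = 801.1 ft²; P = b + 2y√(1+z²) = 16.3 + 2×21.7×1.379 = 76.16 ft. Hydraulic radius R = A/P = 801.1/76.16 = 10.52 ft. Q_A = (1.486/0.038)·801.1·10.52^(2/3)·√0.005587 = 11240 ft³/s.
Channel B: Flow area A = b·y = 18.5 × 16.4 = 303.4 ft². Wetted perimeter P = b + 2y = 18.5 + 2×16.4 = 51.3 ft. Hydraulic radius R = A/P = 303.4/51.3 = 5.914 ft. Q_B = (1.486/0.038)·303.4·5.914^(2/3)·√0.005587 = 2900 ft³/s.
Q_A = 11240 ft³/s vs Q_B = 2900 ft³/s, so channel A carries more.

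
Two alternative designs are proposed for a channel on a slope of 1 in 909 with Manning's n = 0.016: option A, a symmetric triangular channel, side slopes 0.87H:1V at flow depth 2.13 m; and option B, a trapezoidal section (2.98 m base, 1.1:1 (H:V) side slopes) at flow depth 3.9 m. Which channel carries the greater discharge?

channel B

Channel A: For a triangular section with side slope z = 0.87: A = zy² = 0.87×2.13² = 3.947 m²; P = 2y√(1+z²) = 2×2.13×1.325 = 5.647 m. Hydraulic radius R = A/P = 3.947/5.647 = 0.699 m. Q_A = (1/0.016)·3.947·0.699^(2/3)·√0.0011 = 6.445 m³/s.
Channel B: With bottom width b = 2.98 m and side slope z = 1.1: A = (b + zy)y = (2.98 + 1.1×3.9)×3.9 = 28.35 m²; P = b + 2y√(1+z²) = 2.98 + 2×3.9×1.487 = 14.58 m. Hydraulic radius R = A/P = 28.35/14.58 = 1.945 m. Q_B = (1/0.016)·28.35·1.945^(2/3)·√0.0011 = 91.59 m³/s.
Q_A = 6.445 m³/s vs Q_B = 91.59 m³/s, so channel B carries more.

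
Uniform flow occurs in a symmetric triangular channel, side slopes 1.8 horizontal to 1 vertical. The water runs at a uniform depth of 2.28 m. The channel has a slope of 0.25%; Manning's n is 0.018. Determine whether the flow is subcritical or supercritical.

subcritical

For a triangular section with side slope z = 1.8: A = zy² = 1.8×2.28² = 9.357 m²; P = 2y√(1+z²) = 2×2.28×2.059 = 9.39 m.
Hydraulic radius R = A/P = 9.357/9.39 = 0.9965 m.
V = (1/n) R^(2/3) √S = (1/0.018) × 0.9965^(2/3) × √0.0025 = 2.771 m/s. Hydraulic depth D_h = A/T = 9.357/8.208 = 1.14 m.
Froude number Fr = V/√(g·D_h) = 2.771/√(9.81×1.14) = 0.829, which is less than 1, so the flow is subcritical.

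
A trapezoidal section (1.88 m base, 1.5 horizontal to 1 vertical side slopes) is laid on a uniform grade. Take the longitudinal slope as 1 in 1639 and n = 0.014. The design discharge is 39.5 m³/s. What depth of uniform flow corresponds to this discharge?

y_n = 2.85 m

Manning's equation rearranged: A R^(2/3) = nQ / (1·√S) = 0.014 × 39.5 / (√0.0006101) = 22.39.
Try y = 2.46 m: A R^(2/3) = 16.11 — too small.
Try y = 3.46 m: A R^(2/3) = 34.9 — too large.
Try y = 2.85 m: A R^(2/3) = 22.4 — close enough.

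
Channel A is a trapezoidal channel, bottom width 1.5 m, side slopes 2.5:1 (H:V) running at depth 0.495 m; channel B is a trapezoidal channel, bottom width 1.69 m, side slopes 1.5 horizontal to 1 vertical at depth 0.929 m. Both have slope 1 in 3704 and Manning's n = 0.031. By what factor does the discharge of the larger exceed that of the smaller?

Channel A: With bottom width b = 1.5 m and side slope z = 2.5: A = (b + zy)y = (1.5 + 2.5×0.495)×0.495 = 1.355 m²; P = b + 2y√(1+z²) = 1.5 + 2×0.495×2.693 = 4.166 m. Hydraulic radius R = A/P = 1.355/4.166 = 0.3253 m. Q_A = (1/0.031)·1.355·0.3253^(2/3)·√0.00027 = 0.3397 m³/s.
Channel B: With bottom width b = 1.69 m and side slope z = 1.5: A = (b + zy)y = (1.69 + 1.5×0.929)×0.929 = 2.865 m²; P = b + 2y√(1+z²) = 1.69 + 2×0.929×1.803 = 5.04 m. Hydraulic radius R = A/P = 2.865/5.04 = 0.5684 m. Q_B = (1/0.031)·2.865·0.5684^(2/3)·√0.00027 = 1.042 m³/s.
The larger discharge is 1.042 m³/s and the smaller is 0.3397 m³/s; the ratio is 3.07.

3.07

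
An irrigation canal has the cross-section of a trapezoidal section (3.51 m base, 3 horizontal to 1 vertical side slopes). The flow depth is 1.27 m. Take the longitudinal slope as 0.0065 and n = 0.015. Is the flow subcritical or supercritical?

With bottom width b = 3.51 m and side slope z = 3: A = (b + zy)y = (3.51 + 3×1.27)×1.27 = 9.296 m²; P = b + 2y√(1+z²) = 3.51 + 2×1.27×3.162 = 11.54 m.
Hydraulic radius R = A/P = 9.296/11.54 = 0.8054 m.
V = (1/n) R^(2/3) √S = (1/0.015) × 0.8054^(2/3) × √0.0065 = 4.653 m/s. Hydraulic depth D_h = A/T = 9.296/11.13 = 0.8353 m.
Froude number Fr = V/√(g·D_h) = 4.653/√(9.81×0.8353) = 1.63, which is greater than 1, so the flow is supercritical.

supercritical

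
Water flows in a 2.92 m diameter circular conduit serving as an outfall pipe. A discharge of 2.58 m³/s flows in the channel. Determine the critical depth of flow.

y_c = 0.681 m

At critical depth, Q² T / (g A³) = 1, i.e. A³/T = Q²/g = 2.58²/9.81 = 0.6785.
Try y = 0.577 m: A³/T = 0.3539 — too small.
Try y = 0.789 m: A³/T = 1.201 — too large.
Try y = 0.681 m: A³/T = 0.6767 — matches.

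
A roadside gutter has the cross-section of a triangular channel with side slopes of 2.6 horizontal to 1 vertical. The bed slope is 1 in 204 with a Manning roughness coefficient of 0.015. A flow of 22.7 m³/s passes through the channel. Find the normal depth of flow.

y_n = 1.53 m

Manning's equation rearranged: A R^(2/3) = nQ / (1·√S) = 0.015 × 22.7 / (√0.004902) = 4.863.
Try y = 1.7 m: A R^(2/3) = 6.439 — high.
Try y = 1.28 m: A R^(2/3) = 3.021 — low.
Try y = 1.53 m: A R^(2/3) = 4.862 — close enough.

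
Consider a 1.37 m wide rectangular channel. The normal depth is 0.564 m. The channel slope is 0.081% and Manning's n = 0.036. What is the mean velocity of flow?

Flow area A = b·y = 1.37 × 0.564 = 0.7727 m². Wetted perimeter P = b + 2y = 1.37 + 2×0.564 = 2.498 m.
Hydraulic radius R = A/P = 0.7727/2.498 = 0.3093 m.
From Manning's equation, V = (1/n) R^(2/3) S^(1/2) = (1/0.036) × 0.3093^(2/3) × 0.00081^(1/2) = 0.362 m/s.

V = 0.362 m/s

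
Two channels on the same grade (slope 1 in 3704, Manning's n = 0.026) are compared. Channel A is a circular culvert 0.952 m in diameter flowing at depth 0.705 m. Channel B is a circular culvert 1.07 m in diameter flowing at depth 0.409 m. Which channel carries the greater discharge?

channel A

Channel A: For a circular section of diameter D = 0.952 m at depth y = 0.705 m, the central angle is θ = 2 arccos(1 − 2y/D) = 4.145 rad. Then A = (D²/8)(θ − sin θ) = 0.5652 m² and P = Dθ/2 = 1.973 m. Hydraulic radius R = A/P = 0.5652/1.973 = 0.2864 m. Q_A = (1/0.026)·0.5652·0.2864^(2/3)·√0.00027 = 0.1552 m³/s.
Channel B: For a circular section of diameter D = 1.07 m at depth y = 0.409 m, the central angle is θ = 2 arccos(1 − 2y/D) = 2.666 rad. Then A = (D²/8)(θ − sin θ) = 0.316 m² and P = Dθ/2 = 1.426 m. Hydraulic radius R = A/P = 0.316/1.426 = 0.2216 m. Q_B = (1/0.026)·0.316·0.2216^(2/3)·√0.00027 = 0.07313 m³/s.
Q_A = 0.1552 m³/s vs Q_B = 0.07313 m³/s, so channel A carries more.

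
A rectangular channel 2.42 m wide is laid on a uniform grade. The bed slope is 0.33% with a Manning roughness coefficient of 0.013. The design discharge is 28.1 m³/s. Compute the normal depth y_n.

y_n = 2.92 m

Manning's equation rearranged: A R^(2/3) = nQ / (1·√S) = 0.013 × 28.1 / (√0.0033) = 6.359.
At y = 2.05 m: A R^(2/3) = 4.135 — low.
At y = 2.92 m: A R^(2/3) = 6.368 — matches.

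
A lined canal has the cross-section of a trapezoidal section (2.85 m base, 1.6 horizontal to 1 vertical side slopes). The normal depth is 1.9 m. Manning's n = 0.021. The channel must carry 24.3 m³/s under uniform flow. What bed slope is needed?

With bottom width b = 2.85 m and side slope z = 1.6: A = (b + zy)y = (2.85 + 1.6×1.9)×1.9 = 11.19 m²; P = b + 2y√(1+z²) = 2.85 + 2×1.9×1.887 = 10.02 m.
Hydraulic radius R = A/P = 11.19/10.02 = 1.117 m.
From Manning's equation, S = [nQ / (1 A R^(2/3))]² = [0.021 × 24.3 / (1 × 11.19 × 1.117^(2/3))]² = 0.00179.

S = 0.00179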